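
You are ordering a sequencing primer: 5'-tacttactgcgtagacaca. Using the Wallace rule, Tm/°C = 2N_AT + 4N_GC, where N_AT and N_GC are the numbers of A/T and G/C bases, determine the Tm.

54°C

Base counts: A=6, G=3, C=5, T=5
So N_AT = 11 and N_GC = 8.
Tm = 4·8 + 2·11 = 32 + 22 = 54°C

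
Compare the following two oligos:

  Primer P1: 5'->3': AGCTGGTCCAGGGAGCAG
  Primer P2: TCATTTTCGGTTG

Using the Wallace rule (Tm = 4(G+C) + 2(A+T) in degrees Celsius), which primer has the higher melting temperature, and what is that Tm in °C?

Primer P1: A+T=6, G+C=12 → Tm = 2(6)+4(12) = 60°C
Primer P2: A+T=8, G+C=5 → Tm = 2(8)+4(5) = 36°C
60°C vs 36°C → primer P1 is higher.

Primer P1, 60°C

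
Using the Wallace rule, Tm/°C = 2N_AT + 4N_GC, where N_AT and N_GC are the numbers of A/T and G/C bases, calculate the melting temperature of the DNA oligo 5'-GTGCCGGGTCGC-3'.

44°C

Base counts: T=2, A=0, C=4, G=6
AT pairs contribute 2, GC pairs contribute 10.
Tm = 2(2) + 4(10) = 4 + 40 = 44°C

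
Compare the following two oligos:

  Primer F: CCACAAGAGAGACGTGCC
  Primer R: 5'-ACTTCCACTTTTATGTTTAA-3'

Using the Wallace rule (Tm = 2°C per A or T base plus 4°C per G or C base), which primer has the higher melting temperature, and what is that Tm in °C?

Primer F: A+T=7, G+C=11 → Tm = 2(7)+4(11) = 58°C
Primer R: A+T=15, G+C=5 → Tm = 2(15)+4(5) = 50°C
58°C vs 50°C → primer F is higher.

Primer F, 58°C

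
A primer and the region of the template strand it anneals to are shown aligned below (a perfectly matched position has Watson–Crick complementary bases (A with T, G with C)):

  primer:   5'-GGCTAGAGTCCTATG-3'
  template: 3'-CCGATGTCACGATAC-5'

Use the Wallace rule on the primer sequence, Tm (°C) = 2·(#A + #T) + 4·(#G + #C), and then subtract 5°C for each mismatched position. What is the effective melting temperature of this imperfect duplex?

Primer base counts: A=3, T=4, G=5, C=3 → A+T=7, G+C=8
Perfect-match Tm = 2(7) + 4(8) = 14 + 32 = 46°C
Mismatches (positions where the bases are not complementary): 2 (at positions 6, 10)
Effective Tm = 46 − 2×5 = 46 − 10 = 36°C

36°C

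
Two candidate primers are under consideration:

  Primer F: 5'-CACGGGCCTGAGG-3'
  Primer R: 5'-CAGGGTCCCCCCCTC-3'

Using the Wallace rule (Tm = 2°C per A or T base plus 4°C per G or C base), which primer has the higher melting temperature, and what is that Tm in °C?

Primer F: A+T=3, G+C=10 → Tm = 2(3)+4(10) = 46°C
Primer R: A+T=3, G+C=12 → Tm = 2(3)+4(12) = 54°C
46°C vs 54°C → primer R is higher.

Primer R, 54°C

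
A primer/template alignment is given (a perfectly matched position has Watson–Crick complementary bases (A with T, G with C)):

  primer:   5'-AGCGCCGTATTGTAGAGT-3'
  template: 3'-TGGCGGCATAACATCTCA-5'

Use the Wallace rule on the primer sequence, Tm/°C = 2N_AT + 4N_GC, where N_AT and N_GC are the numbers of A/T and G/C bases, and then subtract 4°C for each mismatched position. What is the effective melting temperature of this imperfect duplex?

Primer base counts: A=4, T=5, G=6, C=3 → A+T=9, G+C=9
Perfect-match Tm = 2(9) + 4(9) = 18 + 36 = 54°C
Mismatches (positions where the bases are not complementary): 1 (at position 2)
Effective Tm = 54 − 1×4 = 54 − 4 = 50°C

50°C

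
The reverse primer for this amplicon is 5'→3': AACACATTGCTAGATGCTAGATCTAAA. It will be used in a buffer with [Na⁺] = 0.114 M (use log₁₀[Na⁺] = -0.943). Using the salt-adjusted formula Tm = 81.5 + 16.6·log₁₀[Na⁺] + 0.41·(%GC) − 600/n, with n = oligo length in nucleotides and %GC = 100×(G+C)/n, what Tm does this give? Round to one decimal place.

Length n = 27. Scanning the sequence gives A=11, T=7, C=5, G=4.
G+C = 9, so %GC = 9/27 × 100 = 33.333%
Salt term: 16.6 × (-0.943) = -15.654
GC term: 0.41 × 33.333 = 13.667; length term: −600/27 = −22.222
Tm = 81.5 + (-15.654) + 13.667 − 22.222 = 57.291 → 57.3°C

57.3°C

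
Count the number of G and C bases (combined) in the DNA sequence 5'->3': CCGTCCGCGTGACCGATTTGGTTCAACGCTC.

19

Scanning the sequence gives A=4, G=8, T=8, C=11.
G+C = 8 + 11 = 19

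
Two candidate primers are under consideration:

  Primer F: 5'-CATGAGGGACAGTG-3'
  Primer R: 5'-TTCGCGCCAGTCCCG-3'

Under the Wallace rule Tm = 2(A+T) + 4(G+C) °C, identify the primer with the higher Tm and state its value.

Primer F: A+T=6, G+C=8 → Tm = 2(6)+4(8) = 44°C
Primer R: A+T=4, G+C=11 → Tm = 2(4)+4(11) = 52°C
44°C vs 52°C → primer R is higher.

Primer R, 52°C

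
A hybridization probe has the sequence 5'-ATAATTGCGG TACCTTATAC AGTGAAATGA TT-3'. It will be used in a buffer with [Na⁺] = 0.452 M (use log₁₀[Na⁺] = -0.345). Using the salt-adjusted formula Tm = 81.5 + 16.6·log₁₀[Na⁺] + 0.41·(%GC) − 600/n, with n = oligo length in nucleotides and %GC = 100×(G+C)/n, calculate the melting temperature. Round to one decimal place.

69.8°C

Length n = 32. Scanning the sequence gives T=11, C=4, A=11, G=6.
G+C = 10, so %GC = 10/32 × 100 = 31.25%
Salt term: 16.6 × (-0.345) = -5.727
GC term: 0.41 × 31.25 = 12.812; length term: −600/32 = −18.75
Tm = 81.5 + (-5.727) + 12.812 − 18.75 = 69.835 → 69.8°C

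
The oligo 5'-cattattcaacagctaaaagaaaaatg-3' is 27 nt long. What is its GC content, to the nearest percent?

26%

Scanning the sequence gives T=6, C=4, A=14, G=3.
G+C = 3 + 4 = 7 out of 27 bases
%GC = 7/27 × 100 = 25.93% ≈ 26%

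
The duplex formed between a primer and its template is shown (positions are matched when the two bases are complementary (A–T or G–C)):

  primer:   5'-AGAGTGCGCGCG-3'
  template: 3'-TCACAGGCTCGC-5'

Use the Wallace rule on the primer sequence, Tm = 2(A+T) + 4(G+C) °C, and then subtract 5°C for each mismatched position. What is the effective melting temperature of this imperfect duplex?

27°C

Primer base counts: A=2, T=1, G=6, C=3 → A+T=3, G+C=9
Perfect-match Tm = 2(3) + 4(9) = 6 + 36 = 42°C
Mismatches (positions where the bases are not complementary): 3 (at positions 3, 6, 9)
Effective Tm = 42 − 3×5 = 42 − 15 = 27°C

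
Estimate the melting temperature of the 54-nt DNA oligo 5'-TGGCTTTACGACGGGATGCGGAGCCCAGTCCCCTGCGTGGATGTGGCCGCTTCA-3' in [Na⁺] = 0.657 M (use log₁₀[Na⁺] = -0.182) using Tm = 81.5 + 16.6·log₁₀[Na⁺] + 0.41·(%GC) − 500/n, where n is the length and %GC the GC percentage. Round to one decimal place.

95.8°C

Length n = 54. Scanning the sequence gives T=12, G=19, A=7, C=16.
G+C = 35, so %GC = 35/54 × 100 = 64.815%
Salt term: 16.6 × (-0.182) = -3.021
GC term: 0.41 × 64.815 = 26.574; length term: −500/54 = −9.259
Tm = 81.5 + (-3.021) + 26.574 − 9.259 = 95.794 → 95.8°C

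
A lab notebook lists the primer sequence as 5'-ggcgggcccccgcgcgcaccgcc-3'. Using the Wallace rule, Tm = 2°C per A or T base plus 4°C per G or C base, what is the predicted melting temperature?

90°C

Counting bases: T=0, A=1, G=9, C=13
So N_AT = 1 and N_GC = 22.
Tm = 2(1) + 4(22) = 2 + 88 = 90°C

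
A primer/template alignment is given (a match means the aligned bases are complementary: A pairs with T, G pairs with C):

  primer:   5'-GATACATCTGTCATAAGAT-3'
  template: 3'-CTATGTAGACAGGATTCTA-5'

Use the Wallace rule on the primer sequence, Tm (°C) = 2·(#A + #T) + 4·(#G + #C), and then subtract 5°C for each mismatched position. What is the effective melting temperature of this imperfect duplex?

Primer base counts: A=7, T=6, G=3, C=3 → A+T=13, G+C=6
Perfect-match Tm = 2(13) + 4(6) = 26 + 24 = 50°C
Mismatches (positions where the bases are not complementary): 1 (at position 13)
Effective Tm = 50 − 1×5 = 50 − 5 = 45°C

45°C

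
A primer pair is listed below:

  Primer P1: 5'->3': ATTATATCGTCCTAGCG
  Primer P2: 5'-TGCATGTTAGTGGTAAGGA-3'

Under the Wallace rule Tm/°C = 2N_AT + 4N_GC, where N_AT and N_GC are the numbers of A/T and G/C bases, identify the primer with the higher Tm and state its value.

Primer P1: A+T=10, G+C=7 → Tm = 2(10)+4(7) = 48°C
Primer P2: A+T=11, G+C=8 → Tm = 2(11)+4(8) = 54°C
48°C vs 54°C → primer P2 is higher.

Primer P2, 54°C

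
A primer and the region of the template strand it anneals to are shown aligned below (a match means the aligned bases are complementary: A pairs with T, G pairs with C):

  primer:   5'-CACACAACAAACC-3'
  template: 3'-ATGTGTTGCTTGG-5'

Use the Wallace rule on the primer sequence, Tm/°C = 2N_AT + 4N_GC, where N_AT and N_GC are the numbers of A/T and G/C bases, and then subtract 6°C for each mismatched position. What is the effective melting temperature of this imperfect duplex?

Primer base counts: A=7, T=0, G=0, C=6 → A+T=7, G+C=6
Perfect-match Tm = 2(7) + 4(6) = 14 + 24 = 38°C
Mismatches (positions where the bases are not complementary): 2 (at positions 1, 9)
Effective Tm = 38 − 2×6 = 38 − 12 = 26°C

26°C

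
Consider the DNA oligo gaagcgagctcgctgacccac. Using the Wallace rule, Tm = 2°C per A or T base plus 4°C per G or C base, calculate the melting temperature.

G=6, A=5, T=2, C=8
So N_AT = 7 and N_GC = 14.
Tm = 4·14 + 2·7 = 56 + 14 = 70°C

70°C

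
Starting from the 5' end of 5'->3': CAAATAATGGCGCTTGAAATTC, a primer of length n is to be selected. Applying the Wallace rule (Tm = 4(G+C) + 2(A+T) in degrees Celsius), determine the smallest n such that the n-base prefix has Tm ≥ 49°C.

n = 18

First 17 bases: CAAATAATGGCGCTTGA → Tm = 48°C (< 49°C)
First 18 bases: CAAATAATGGCGCTTGAA → Tm = 50°C (≥ 49°C)
Since every base adds ≥2°C, Tm only increases with n, so the threshold is first crossed at n = 18.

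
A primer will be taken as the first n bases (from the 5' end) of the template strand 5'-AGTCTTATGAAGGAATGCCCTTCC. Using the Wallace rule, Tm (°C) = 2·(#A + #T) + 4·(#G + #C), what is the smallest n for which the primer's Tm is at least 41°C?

First 15 bases: AGTCTTATGAAGGAA → Tm = 40°C (< 41°C)
First 16 bases: AGTCTTATGAAGGAAT → Tm = 42°C (≥ 41°C)
Since every base adds ≥2°C, Tm only increases with n, so the threshold is first crossed at n = 16.

n = 16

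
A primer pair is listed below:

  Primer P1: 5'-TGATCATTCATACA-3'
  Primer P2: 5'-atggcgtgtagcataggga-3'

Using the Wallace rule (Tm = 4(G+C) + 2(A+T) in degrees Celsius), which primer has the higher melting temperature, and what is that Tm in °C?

Primer P2, 58°C

Primer P1: A+T=10, G+C=4 → Tm = 2(10)+4(4) = 36°C
Primer P2: A+T=9, G+C=10 → Tm = 2(9)+4(10) = 58°C
36°C vs 58°C → primer P2 is higher.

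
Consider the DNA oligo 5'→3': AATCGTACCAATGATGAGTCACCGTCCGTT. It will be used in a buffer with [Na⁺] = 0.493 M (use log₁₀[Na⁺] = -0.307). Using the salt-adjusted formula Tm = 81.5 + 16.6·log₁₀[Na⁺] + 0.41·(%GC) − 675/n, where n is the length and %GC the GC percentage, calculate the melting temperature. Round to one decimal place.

73.0°C

Length n = 30. Base counts: G=6, A=8, C=8, T=8
G+C = 14, so %GC = 14/30 × 100 = 46.667%
Salt term: 16.6 × (-0.307) = -5.096
GC term: 0.41 × 46.667 = 19.133; length term: −675/30 = −22.5
Tm = 81.5 + (-5.096) + 19.133 − 22.5 = 73.037 → 73.0°C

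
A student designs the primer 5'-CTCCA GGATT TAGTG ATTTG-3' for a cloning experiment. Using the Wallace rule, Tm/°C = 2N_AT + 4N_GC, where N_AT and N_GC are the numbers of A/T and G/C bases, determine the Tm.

56°C

Base counts: A=4, G=5, C=3, T=8
AT pairs contribute 12, GC pairs contribute 8.
Tm = 2(12) + 4(8) = 24 + 32 = 56°C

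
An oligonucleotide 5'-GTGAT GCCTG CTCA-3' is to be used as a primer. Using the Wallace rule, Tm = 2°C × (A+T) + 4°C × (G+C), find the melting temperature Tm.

44°C

Scanning the sequence gives G=4, A=2, C=4, T=4.
A+T = 6, G+C = 8
Tm = 2×6 + 4×8 = 44°C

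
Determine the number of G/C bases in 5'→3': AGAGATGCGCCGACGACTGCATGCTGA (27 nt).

Counting bases: G=9, A=7, C=7, T=4
G+C = 9 + 7 = 16

16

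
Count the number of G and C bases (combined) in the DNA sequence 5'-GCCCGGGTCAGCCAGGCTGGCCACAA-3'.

Counting bases: G=9, A=5, T=2, C=10
G+C = 9 + 10 = 19

19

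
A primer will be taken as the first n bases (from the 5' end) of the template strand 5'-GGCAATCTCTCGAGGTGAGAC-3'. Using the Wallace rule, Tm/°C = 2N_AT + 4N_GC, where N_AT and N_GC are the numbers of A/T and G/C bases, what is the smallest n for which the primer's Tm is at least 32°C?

n = 11

First 10 bases: GGCAATCTCT → Tm = 30°C (< 32°C)
First 11 bases: GGCAATCTCTC → Tm = 34°C (≥ 32°C)
Since every base adds ≥2°C, Tm only increases with n, so the threshold is first crossed at n = 11.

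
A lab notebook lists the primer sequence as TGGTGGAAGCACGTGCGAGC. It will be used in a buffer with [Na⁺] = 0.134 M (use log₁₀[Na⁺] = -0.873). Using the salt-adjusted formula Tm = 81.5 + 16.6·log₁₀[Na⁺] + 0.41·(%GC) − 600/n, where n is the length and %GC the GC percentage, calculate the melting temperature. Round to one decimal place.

63.7°C

Length n = 20. Base counts: G=9, C=4, T=3, A=4
G+C = 13, so %GC = 13/20 × 100 = 65%
Salt term: 16.6 × (-0.873) = -14.492
GC term: 0.41 × 65 = 26.65; length term: −600/20 = −30
Tm = 81.5 + (-14.492) + 26.65 − 30 = 63.658 → 63.7°C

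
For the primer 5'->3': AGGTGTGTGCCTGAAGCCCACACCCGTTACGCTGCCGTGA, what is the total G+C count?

25

Base counts: T=8, C=13, G=12, A=7
Total G or C: 12 + 13 = 25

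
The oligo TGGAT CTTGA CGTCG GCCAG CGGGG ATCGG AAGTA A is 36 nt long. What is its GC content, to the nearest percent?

Counting bases: A=8, G=14, T=7, C=7
G+C = 14 + 7 = 21 out of 36 bases
%GC = 21/36 × 100 = 58.33% ≈ 58%

58%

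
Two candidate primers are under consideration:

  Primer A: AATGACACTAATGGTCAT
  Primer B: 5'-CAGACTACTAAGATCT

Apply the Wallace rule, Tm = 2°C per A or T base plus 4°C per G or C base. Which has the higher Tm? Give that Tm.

Primer A, 48°C

Primer A: A+T=12, G+C=6 → Tm = 2(12)+4(6) = 48°C
Primer B: A+T=10, G+C=6 → Tm = 2(10)+4(6) = 44°C
48°C vs 44°C → primer A is higher.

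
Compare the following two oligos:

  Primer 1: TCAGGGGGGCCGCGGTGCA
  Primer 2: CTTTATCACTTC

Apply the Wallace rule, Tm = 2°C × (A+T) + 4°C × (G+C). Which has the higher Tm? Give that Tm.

Primer 1: A+T=4, G+C=15 → Tm = 2(4)+4(15) = 68°C
Primer 2: A+T=8, G+C=4 → Tm = 2(8)+4(4) = 32°C
68°C vs 32°C → primer 1 is higher.

Primer 1, 68°C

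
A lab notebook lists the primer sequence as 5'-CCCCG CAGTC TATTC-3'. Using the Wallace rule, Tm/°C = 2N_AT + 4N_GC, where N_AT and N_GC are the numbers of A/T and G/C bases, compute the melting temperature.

Base counts: C=7, T=4, A=2, G=2
AT pairs contribute 6, GC pairs contribute 9.
Tm = 4·9 + 2·6 = 36 + 12 = 48°C

48°C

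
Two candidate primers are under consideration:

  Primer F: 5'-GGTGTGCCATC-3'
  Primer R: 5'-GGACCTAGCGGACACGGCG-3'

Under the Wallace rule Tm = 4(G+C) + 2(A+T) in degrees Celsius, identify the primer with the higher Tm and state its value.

Primer R, 66°C

Primer F: A+T=4, G+C=7 → Tm = 2(4)+4(7) = 36°C
Primer R: A+T=5, G+C=14 → Tm = 2(5)+4(14) = 66°C
36°C vs 66°C → primer R is higher.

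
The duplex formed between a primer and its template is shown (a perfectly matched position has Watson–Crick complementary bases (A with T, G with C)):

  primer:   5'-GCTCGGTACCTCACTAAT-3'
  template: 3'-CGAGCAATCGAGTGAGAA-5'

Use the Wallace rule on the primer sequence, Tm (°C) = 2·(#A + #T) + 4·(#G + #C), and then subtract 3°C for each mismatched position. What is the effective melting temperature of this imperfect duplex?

42°C

Primer base counts: A=4, T=5, G=3, C=6 → A+T=9, G+C=9
Perfect-match Tm = 2(9) + 4(9) = 18 + 36 = 54°C
Mismatches (positions where the bases are not complementary): 4 (at positions 6, 9, 16, 17)
Effective Tm = 54 − 4×3 = 54 − 12 = 42°C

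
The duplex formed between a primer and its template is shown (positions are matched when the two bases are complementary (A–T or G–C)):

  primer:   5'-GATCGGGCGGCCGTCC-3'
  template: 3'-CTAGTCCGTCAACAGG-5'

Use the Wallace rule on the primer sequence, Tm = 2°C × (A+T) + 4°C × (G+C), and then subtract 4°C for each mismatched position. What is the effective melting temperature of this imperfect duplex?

Primer base counts: A=1, T=2, G=7, C=6 → A+T=3, G+C=13
Perfect-match Tm = 2(3) + 4(13) = 6 + 52 = 58°C
Mismatches (positions where the bases are not complementary): 4 (at positions 5, 9, 11, 12)
Effective Tm = 58 − 4×4 = 58 − 16 = 42°C

42°C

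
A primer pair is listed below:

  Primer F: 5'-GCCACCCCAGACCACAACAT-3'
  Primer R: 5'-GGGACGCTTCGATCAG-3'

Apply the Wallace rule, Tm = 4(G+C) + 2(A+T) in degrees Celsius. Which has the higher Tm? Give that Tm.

Primer F: A+T=8, G+C=12 → Tm = 2(8)+4(12) = 64°C
Primer R: A+T=6, G+C=10 → Tm = 2(6)+4(10) = 52°C
64°C vs 52°C → primer F is higher.

Primer F, 64°C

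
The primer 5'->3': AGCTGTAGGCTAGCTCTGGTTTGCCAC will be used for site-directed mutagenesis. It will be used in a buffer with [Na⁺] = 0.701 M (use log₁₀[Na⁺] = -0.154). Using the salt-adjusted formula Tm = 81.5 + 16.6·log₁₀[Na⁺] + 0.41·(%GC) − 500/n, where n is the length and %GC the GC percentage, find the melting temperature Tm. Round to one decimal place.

83.2°C

Length n = 27. Base counts: C=7, T=8, G=8, A=4
G+C = 15, so %GC = 15/27 × 100 = 55.556%
Salt term: 16.6 × (-0.154) = -2.556
GC term: 0.41 × 55.556 = 22.778; length term: −500/27 = −18.519
Tm = 81.5 + (-2.556) + 22.778 − 18.519 = 83.203 → 83.2°C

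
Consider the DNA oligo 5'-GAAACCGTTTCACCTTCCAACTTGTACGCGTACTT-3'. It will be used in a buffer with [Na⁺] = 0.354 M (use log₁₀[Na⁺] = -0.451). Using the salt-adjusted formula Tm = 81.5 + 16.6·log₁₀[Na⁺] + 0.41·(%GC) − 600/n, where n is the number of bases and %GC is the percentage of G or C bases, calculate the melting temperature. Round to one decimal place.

Length n = 35. Base counts: C=11, G=5, A=8, T=11
G+C = 16, so %GC = 16/35 × 100 = 45.714%
Salt term: 16.6 × (-0.451) = -7.487
GC term: 0.41 × 45.714 = 18.743; length term: −600/35 = −17.143
Tm = 81.5 + (-7.487) + 18.743 − 17.143 = 75.613 → 75.6°C

75.6°C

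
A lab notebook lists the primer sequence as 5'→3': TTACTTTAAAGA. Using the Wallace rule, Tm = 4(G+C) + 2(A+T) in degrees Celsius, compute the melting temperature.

Scanning the sequence gives G=1, T=5, C=1, A=5.
AT pairs contribute 10, GC pairs contribute 2.
Tm = 4·2 + 2·10 = 8 + 20 = 28°C

28°C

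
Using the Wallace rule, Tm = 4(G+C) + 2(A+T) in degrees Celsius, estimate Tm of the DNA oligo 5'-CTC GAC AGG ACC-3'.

G=3, T=1, C=5, A=3
A+T = 4, G+C = 8
Tm = 2(4) + 4(8) = 8 + 32 = 40°C

40°C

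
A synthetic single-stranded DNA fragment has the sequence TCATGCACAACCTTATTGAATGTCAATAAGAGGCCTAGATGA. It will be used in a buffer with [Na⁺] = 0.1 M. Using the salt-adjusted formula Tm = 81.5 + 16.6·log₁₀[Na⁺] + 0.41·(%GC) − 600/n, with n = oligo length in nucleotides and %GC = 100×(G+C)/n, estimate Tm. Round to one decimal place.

66.2°C

Length n = 42. G=8, T=11, C=8, A=15
G+C = 16, so %GC = 16/42 × 100 = 38.095%
Salt term: 16.6 × (-1) = -16.6
GC term: 0.41 × 38.095 = 15.619; length term: −600/42 = −14.286
Tm = 81.5 + (-16.6) + 15.619 − 14.286 = 66.233 → 66.2°C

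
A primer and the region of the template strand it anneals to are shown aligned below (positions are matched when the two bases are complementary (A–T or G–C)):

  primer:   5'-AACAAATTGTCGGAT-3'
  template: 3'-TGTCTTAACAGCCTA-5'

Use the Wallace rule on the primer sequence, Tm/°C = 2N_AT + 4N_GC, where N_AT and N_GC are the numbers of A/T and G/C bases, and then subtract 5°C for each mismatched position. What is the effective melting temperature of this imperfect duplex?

25°C

Primer base counts: A=6, T=4, G=3, C=2 → A+T=10, G+C=5
Perfect-match Tm = 2(10) + 4(5) = 20 + 20 = 40°C
Mismatches (positions where the bases are not complementary): 3 (at positions 2, 3, 4)
Effective Tm = 40 − 3×5 = 40 − 15 = 25°C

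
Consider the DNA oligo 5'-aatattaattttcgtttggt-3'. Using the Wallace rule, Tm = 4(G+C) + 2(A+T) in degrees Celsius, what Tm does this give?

Base counts: T=11, A=5, G=3, C=1
So N_AT = 16 and N_GC = 4.
Tm = 4·4 + 2·16 = 16 + 32 = 48°C

48°C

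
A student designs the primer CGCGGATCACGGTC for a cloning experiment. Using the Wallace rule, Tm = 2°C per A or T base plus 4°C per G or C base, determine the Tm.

48°C

Counting bases: G=5, A=2, T=2, C=5
So N_AT = 4 and N_GC = 10.
Tm = 2(4) + 4(10) = 8 + 40 = 48°C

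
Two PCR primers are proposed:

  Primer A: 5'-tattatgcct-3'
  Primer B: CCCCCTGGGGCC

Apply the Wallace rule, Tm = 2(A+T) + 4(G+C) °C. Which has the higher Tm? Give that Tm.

Primer A: A+T=7, G+C=3 → Tm = 2(7)+4(3) = 26°C
Primer B: A+T=1, G+C=11 → Tm = 2(1)+4(11) = 46°C
26°C vs 46°C → primer B is higher.

Primer B, 46°C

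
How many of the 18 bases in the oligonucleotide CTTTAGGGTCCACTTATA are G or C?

Base counts: A=4, T=7, G=3, C=4
G+C = 3 + 4 = 7

7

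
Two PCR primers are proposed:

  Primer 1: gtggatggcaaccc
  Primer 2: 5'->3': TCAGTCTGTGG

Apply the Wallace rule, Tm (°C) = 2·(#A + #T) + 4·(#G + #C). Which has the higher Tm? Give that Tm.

Primer 1: A+T=5, G+C=9 → Tm = 2(5)+4(9) = 46°C
Primer 2: A+T=5, G+C=6 → Tm = 2(5)+4(6) = 34°C
46°C vs 34°C → primer 1 is higher.

Primer 1, 46°C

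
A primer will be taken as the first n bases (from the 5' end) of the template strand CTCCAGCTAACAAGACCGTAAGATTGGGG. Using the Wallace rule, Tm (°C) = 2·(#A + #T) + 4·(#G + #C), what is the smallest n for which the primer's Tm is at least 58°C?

First 18 bases: CTCCAGCTAACAAGACCG → Tm = 56°C (< 58°C)
First 19 bases: CTCCAGCTAACAAGACCGT → Tm = 58°C (≥ 58°C)
Each additional base adds 2°C (A/T) or 4°C (G/C), so Tm is non-decreasing in n; n = 19 is the first length to reach 58°C.

n = 19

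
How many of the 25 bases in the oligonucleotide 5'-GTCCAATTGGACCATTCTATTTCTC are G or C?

C=7, G=3, T=10, A=5
G+C = 3 + 7 = 10

10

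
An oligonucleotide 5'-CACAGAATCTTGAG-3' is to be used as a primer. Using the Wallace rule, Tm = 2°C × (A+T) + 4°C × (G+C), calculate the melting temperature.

40°C

Scanning the sequence gives A=5, T=3, C=3, G=3.
A+T = 8, G+C = 6
Tm = 2×8 + 4×6 = 40°C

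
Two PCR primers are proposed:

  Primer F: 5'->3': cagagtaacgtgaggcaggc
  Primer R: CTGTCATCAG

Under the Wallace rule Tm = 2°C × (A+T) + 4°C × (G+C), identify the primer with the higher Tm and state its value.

Primer F, 64°C

Primer F: A+T=8, G+C=12 → Tm = 2(8)+4(12) = 64°C
Primer R: A+T=5, G+C=5 → Tm = 2(5)+4(5) = 30°C
64°C vs 30°C → primer F is higher.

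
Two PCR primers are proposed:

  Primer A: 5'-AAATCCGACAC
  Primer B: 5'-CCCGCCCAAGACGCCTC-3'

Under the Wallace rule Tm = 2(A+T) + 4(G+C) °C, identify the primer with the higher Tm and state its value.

Primer B, 60°C

Primer A: A+T=6, G+C=5 → Tm = 2(6)+4(5) = 32°C
Primer B: A+T=4, G+C=13 → Tm = 2(4)+4(13) = 60°C
32°C vs 60°C → primer B is higher.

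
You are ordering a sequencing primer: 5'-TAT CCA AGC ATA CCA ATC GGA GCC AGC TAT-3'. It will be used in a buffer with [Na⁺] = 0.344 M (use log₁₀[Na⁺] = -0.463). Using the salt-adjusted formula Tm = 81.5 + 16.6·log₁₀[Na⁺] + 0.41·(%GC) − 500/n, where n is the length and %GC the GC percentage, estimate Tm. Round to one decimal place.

Length n = 30. Scanning the sequence gives T=6, A=10, C=9, G=5.
G+C = 14, so %GC = 14/30 × 100 = 46.667%
Salt term: 16.6 × (-0.463) = -7.686
GC term: 0.41 × 46.667 = 19.133; length term: −500/30 = −16.667
Tm = 81.5 + (-7.686) + 19.133 − 16.667 = 76.28 → 76.3°C

76.3°C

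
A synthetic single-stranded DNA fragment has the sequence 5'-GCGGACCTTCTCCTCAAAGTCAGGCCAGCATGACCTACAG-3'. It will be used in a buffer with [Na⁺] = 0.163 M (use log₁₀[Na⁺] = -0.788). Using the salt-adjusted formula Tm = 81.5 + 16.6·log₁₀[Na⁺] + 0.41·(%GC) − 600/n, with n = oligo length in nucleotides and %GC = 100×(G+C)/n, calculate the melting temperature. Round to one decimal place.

Length n = 40. Base counts: A=10, G=9, C=14, T=7
G+C = 23, so %GC = 23/40 × 100 = 57.5%
Salt term: 16.6 × (-0.788) = -13.081
GC term: 0.41 × 57.5 = 23.575; length term: −600/40 = −15
Tm = 81.5 + (-13.081) + 23.575 − 15 = 76.994 → 77.0°C

77.0°C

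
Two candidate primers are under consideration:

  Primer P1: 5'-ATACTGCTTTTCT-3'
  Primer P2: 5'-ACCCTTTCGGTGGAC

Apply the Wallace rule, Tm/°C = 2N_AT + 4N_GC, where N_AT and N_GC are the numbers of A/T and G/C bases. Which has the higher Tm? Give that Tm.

Primer P2, 48°C

Primer P1: A+T=9, G+C=4 → Tm = 2(9)+4(4) = 34°C
Primer P2: A+T=6, G+C=9 → Tm = 2(6)+4(9) = 48°C
34°C vs 48°C → primer P2 is higher.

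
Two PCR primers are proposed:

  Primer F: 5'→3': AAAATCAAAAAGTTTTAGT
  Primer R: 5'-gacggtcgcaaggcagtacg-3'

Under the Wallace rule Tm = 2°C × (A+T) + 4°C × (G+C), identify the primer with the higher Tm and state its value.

Primer F: A+T=16, G+C=3 → Tm = 2(16)+4(3) = 44°C
Primer R: A+T=7, G+C=13 → Tm = 2(7)+4(13) = 66°C
44°C vs 66°C → primer R is higher.

Primer R, 66°C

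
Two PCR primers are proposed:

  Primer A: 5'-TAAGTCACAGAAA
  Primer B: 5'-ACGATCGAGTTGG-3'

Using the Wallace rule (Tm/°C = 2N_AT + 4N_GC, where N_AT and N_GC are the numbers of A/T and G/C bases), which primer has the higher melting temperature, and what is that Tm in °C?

Primer A: A+T=9, G+C=4 → Tm = 2(9)+4(4) = 34°C
Primer B: A+T=6, G+C=7 → Tm = 2(6)+4(7) = 40°C
34°C vs 40°C → primer B is higher.

Primer B, 40°C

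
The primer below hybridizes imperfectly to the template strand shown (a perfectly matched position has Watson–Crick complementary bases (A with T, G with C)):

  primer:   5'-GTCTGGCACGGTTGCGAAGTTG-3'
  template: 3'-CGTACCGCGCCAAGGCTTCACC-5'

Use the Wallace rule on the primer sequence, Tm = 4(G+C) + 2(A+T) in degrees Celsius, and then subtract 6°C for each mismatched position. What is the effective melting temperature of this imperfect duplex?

40°C

Primer base counts: A=3, T=6, G=9, C=4 → A+T=9, G+C=13
Perfect-match Tm = 2(9) + 4(13) = 18 + 52 = 70°C
Mismatches (positions where the bases are not complementary): 5 (at positions 2, 3, 8, 14, 21)
Effective Tm = 70 − 5×6 = 70 − 30 = 40°C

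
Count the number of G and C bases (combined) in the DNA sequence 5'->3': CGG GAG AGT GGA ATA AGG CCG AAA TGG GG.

17

Scanning the sequence gives A=9, C=3, T=3, G=14.
G+C = 14 + 3 = 17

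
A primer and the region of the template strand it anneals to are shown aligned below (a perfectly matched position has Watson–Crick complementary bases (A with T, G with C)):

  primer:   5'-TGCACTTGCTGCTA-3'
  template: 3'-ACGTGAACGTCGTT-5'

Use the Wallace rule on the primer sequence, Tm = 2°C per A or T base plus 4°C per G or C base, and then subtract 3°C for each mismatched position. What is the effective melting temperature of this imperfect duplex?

36°C

Primer base counts: A=2, T=5, G=3, C=4 → A+T=7, G+C=7
Perfect-match Tm = 2(7) + 4(7) = 14 + 28 = 42°C
Mismatches (positions where the bases are not complementary): 2 (at positions 10, 13)
Effective Tm = 42 − 2×3 = 42 − 6 = 36°C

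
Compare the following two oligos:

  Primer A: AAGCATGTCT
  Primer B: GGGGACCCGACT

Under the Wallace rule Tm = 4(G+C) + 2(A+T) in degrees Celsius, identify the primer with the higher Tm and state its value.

Primer A: A+T=6, G+C=4 → Tm = 2(6)+4(4) = 28°C
Primer B: A+T=3, G+C=9 → Tm = 2(3)+4(9) = 42°C
28°C vs 42°C → primer B is higher.

Primer B, 42°C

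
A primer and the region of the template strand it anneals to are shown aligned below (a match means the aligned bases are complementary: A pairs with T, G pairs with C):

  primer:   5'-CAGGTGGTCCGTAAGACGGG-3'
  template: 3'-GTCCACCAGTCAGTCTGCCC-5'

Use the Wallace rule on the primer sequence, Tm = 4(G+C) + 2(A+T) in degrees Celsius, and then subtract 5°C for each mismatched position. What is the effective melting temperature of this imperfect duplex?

56°C

Primer base counts: A=4, T=3, G=9, C=4 → A+T=7, G+C=13
Perfect-match Tm = 2(7) + 4(13) = 14 + 52 = 66°C
Mismatches (positions where the bases are not complementary): 2 (at positions 10, 13)
Effective Tm = 66 − 2×5 = 66 − 10 = 56°C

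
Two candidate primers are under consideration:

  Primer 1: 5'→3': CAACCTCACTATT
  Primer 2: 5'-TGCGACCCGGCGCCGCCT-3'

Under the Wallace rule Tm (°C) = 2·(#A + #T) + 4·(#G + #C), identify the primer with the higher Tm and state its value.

Primer 1: A+T=8, G+C=5 → Tm = 2(8)+4(5) = 36°C
Primer 2: A+T=3, G+C=15 → Tm = 2(3)+4(15) = 66°C
36°C vs 66°C → primer 2 is higher.

Primer 2, 66°C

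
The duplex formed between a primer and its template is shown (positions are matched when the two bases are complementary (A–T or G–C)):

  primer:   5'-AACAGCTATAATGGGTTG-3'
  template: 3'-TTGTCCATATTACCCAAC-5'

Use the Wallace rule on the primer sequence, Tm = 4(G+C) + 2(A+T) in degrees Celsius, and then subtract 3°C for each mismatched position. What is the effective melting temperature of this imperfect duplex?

47°C

Primer base counts: A=6, T=5, G=5, C=2 → A+T=11, G+C=7
Perfect-match Tm = 2(11) + 4(7) = 22 + 28 = 50°C
Mismatches (positions where the bases are not complementary): 1 (at position 6)
Effective Tm = 50 − 1×3 = 50 − 3 = 47°C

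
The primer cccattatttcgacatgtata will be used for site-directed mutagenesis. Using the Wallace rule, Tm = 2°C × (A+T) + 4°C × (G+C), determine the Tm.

Counting bases: T=8, C=5, G=2, A=6
So N_AT = 14 and N_GC = 7.
Tm = 2×14 + 4×7 = 56°C

56°C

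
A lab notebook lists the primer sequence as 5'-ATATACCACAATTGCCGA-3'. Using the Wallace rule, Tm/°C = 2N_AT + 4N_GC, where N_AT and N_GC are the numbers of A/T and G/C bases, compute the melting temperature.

T=4, A=7, G=2, C=5
A+T = 11, G+C = 7
Tm = 4·7 + 2·11 = 28 + 22 = 50°C

50°C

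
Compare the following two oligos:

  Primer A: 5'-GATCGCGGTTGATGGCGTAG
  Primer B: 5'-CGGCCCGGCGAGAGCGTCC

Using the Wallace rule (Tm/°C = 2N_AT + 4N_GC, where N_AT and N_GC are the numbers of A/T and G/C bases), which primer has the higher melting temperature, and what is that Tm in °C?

Primer B, 70°C

Primer A: A+T=8, G+C=12 → Tm = 2(8)+4(12) = 64°C
Primer B: A+T=3, G+C=16 → Tm = 2(3)+4(16) = 70°C
64°C vs 70°C → primer B is higher.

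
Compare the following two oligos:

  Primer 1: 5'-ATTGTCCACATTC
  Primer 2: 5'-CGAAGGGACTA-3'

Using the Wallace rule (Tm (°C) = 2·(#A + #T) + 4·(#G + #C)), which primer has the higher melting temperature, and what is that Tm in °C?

Primer 1: A+T=8, G+C=5 → Tm = 2(8)+4(5) = 36°C
Primer 2: A+T=5, G+C=6 → Tm = 2(5)+4(6) = 34°C
36°C vs 34°C → primer 1 is higher.

Primer 1, 36°C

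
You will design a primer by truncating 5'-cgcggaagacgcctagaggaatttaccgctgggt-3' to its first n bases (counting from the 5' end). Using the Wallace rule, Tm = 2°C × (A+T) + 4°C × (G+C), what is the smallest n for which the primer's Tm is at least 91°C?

First 28 bases: CGCGGAAGACGCCTAGAGGAATTTACCG → Tm = 88°C (< 91°C)
First 29 bases: CGCGGAAGACGCCTAGAGGAATTTACCGC → Tm = 92°C (≥ 91°C)
Each additional base adds 2°C (A/T) or 4°C (G/C), so Tm is non-decreasing in n; n = 29 is the first length to reach 91°C.

n = 29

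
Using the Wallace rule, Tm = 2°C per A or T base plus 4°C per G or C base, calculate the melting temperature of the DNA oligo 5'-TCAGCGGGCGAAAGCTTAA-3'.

58°C

Counting bases: A=6, C=4, G=6, T=3
A+T = 9, G+C = 10
Tm = 2(9) + 4(10) = 18 + 40 = 58°C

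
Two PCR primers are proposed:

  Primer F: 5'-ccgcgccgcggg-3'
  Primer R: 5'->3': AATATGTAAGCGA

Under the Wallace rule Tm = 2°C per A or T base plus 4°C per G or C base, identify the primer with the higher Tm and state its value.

Primer F, 48°C

Primer F: A+T=0, G+C=12 → Tm = 2(0)+4(12) = 48°C
Primer R: A+T=9, G+C=4 → Tm = 2(9)+4(4) = 34°C
48°C vs 34°C → primer F is higher.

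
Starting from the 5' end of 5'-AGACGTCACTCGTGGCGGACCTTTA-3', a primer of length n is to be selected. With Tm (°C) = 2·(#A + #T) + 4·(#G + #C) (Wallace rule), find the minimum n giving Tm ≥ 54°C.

First 16 bases: AGACGTCACTCGTGGC → Tm = 52°C (< 54°C)
First 17 bases: AGACGTCACTCGTGGCG → Tm = 56°C (≥ 54°C)
Since every base adds ≥2°C, Tm only increases with n, so the threshold is first crossed at n = 17.

n = 17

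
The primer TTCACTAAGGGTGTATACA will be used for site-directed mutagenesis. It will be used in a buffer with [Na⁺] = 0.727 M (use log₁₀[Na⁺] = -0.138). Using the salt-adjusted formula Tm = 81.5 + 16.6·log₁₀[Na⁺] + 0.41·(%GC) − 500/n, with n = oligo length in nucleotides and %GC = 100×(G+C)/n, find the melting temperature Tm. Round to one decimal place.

68.0°C

Length n = 19. Counting bases: T=6, G=4, A=6, C=3
G+C = 7, so %GC = 7/19 × 100 = 36.842%
Salt term: 16.6 × (-0.138) = -2.291
GC term: 0.41 × 36.842 = 15.105; length term: −500/19 = −26.316
Tm = 81.5 + (-2.291) + 15.105 − 26.316 = 67.998 → 68.0°C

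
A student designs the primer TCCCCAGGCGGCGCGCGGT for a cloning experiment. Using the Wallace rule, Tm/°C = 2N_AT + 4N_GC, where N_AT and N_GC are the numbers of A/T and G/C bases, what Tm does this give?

Scanning the sequence gives C=8, T=2, G=8, A=1.
AT pairs contribute 3, GC pairs contribute 16.
Tm = 4·16 + 2·3 = 64 + 6 = 70°C

70°C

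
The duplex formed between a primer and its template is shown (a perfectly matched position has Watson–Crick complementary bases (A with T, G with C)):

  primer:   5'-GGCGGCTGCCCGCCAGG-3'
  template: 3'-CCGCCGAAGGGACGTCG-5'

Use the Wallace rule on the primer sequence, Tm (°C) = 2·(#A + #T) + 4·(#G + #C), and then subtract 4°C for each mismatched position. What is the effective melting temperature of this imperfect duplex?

Primer base counts: A=1, T=1, G=8, C=7 → A+T=2, G+C=15
Perfect-match Tm = 2(2) + 4(15) = 4 + 60 = 64°C
Mismatches (positions where the bases are not complementary): 4 (at positions 8, 12, 13, 17)
Effective Tm = 64 − 4×4 = 64 − 16 = 48°C

48°C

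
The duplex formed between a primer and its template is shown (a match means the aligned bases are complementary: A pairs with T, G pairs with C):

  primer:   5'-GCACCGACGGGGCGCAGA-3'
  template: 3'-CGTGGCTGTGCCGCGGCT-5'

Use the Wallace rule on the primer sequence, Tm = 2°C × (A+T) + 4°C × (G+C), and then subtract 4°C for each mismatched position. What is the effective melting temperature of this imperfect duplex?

52°C

Primer base counts: A=4, T=0, G=8, C=6 → A+T=4, G+C=14
Perfect-match Tm = 2(4) + 4(14) = 8 + 56 = 64°C
Mismatches (positions where the bases are not complementary): 3 (at positions 9, 10, 16)
Effective Tm = 64 − 3×4 = 64 − 12 = 52°C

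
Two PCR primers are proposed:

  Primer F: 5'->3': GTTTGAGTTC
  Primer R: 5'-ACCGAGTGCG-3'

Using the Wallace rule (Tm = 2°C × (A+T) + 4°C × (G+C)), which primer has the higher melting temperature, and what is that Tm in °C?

Primer F: A+T=6, G+C=4 → Tm = 2(6)+4(4) = 28°C
Primer R: A+T=3, G+C=7 → Tm = 2(3)+4(7) = 34°C
28°C vs 34°C → primer R is higher.

Primer R, 34°C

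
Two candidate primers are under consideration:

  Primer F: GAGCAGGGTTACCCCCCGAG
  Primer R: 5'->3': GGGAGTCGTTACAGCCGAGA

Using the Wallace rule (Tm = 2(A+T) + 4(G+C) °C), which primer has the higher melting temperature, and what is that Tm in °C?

Primer F: A+T=6, G+C=14 → Tm = 2(6)+4(14) = 68°C
Primer R: A+T=8, G+C=12 → Tm = 2(8)+4(12) = 64°C
68°C vs 64°C → primer F is higher.

Primer F, 68°C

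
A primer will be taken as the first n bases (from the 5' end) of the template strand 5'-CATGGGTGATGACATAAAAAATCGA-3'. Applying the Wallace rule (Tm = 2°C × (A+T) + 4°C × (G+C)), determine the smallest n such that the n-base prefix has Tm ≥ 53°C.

First 19 bases: CATGGGTGATGACATAAAA → Tm = 52°C (< 53°C)
First 20 bases: CATGGGTGATGACATAAAAA → Tm = 54°C (≥ 53°C)
Since every base adds ≥2°C, Tm only increases with n, so the threshold is first crossed at n = 20.

n = 20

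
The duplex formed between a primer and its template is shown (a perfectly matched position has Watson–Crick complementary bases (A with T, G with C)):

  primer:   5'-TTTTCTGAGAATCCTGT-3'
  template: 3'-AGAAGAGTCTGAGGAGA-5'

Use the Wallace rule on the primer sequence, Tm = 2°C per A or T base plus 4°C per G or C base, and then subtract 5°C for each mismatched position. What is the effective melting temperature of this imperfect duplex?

Primer base counts: A=3, T=8, G=3, C=3 → A+T=11, G+C=6
Perfect-match Tm = 2(11) + 4(6) = 22 + 24 = 46°C
Mismatches (positions where the bases are not complementary): 4 (at positions 2, 7, 11, 16)
Effective Tm = 46 − 4×5 = 46 − 20 = 26°C

26°C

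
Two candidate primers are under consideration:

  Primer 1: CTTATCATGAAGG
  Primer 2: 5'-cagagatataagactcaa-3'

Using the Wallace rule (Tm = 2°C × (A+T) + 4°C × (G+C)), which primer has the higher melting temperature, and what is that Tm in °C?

Primer 1: A+T=8, G+C=5 → Tm = 2(8)+4(5) = 36°C
Primer 2: A+T=12, G+C=6 → Tm = 2(12)+4(6) = 48°C
36°C vs 48°C → primer 2 is higher.

Primer 2, 48°C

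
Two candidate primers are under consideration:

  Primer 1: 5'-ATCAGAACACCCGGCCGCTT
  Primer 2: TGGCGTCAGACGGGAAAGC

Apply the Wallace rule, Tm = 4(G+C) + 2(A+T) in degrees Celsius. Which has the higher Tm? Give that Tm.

Primer 1: A+T=8, G+C=12 → Tm = 2(8)+4(12) = 64°C
Primer 2: A+T=7, G+C=12 → Tm = 2(7)+4(12) = 62°C
64°C vs 62°C → primer 1 is higher.

Primer 1, 64°C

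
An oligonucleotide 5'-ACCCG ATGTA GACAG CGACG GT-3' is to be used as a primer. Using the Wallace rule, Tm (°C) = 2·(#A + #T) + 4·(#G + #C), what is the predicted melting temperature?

70°C

G=7, A=6, C=6, T=3
So N_AT = 9 and N_GC = 13.
Tm = 2×9 + 4×13 = 70°C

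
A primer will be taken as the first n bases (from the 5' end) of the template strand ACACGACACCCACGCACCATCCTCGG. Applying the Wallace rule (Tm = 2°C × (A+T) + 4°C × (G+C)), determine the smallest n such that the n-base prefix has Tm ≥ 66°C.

n = 21

First 20 bases: ACACGACACCCACGCACCAT → Tm = 64°C (< 66°C)
First 21 bases: ACACGACACCCACGCACCATC → Tm = 68°C (≥ 66°C)
Each additional base adds 2°C (A/T) or 4°C (G/C), so Tm is non-decreasing in n; n = 21 is the first length to reach 66°C.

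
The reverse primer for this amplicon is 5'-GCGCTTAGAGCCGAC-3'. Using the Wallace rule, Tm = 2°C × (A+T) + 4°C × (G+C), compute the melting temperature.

50°C

Counting bases: C=5, T=2, A=3, G=5
So N_AT = 5 and N_GC = 10.
Tm = 4·10 + 2·5 = 40 + 10 = 50°C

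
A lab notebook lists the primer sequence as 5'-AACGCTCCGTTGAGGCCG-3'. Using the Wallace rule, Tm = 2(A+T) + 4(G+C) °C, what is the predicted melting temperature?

60°C

C=6, G=6, T=3, A=3
AT pairs contribute 6, GC pairs contribute 12.
Tm = 2(6) + 4(12) = 12 + 48 = 60°C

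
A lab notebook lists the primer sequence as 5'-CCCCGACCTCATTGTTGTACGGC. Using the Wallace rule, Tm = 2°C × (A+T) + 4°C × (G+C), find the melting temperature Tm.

74°C

C=9, A=3, G=5, T=6
A+T = 9, G+C = 14
Tm = 4·14 + 2·9 = 56 + 18 = 74°C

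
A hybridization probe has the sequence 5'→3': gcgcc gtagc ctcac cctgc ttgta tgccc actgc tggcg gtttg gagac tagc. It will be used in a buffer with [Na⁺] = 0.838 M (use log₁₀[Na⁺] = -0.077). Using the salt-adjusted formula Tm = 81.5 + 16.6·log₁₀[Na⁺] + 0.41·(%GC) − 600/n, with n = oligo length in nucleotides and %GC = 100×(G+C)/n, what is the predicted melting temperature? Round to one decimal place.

94.9°C

Length n = 54. Base counts: A=7, C=18, T=13, G=16
G+C = 34, so %GC = 34/54 × 100 = 62.963%
Salt term: 16.6 × (-0.077) = -1.278
GC term: 0.41 × 62.963 = 25.815; length term: −600/54 = −11.111
Tm = 81.5 + (-1.278) + 25.815 − 11.111 = 94.926 → 94.9°C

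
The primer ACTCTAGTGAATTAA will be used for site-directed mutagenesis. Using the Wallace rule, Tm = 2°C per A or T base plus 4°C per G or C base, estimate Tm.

38°C

Scanning the sequence gives T=5, A=6, G=2, C=2.
So N_AT = 11 and N_GC = 4.
Tm = 4·4 + 2·11 = 16 + 22 = 38°C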